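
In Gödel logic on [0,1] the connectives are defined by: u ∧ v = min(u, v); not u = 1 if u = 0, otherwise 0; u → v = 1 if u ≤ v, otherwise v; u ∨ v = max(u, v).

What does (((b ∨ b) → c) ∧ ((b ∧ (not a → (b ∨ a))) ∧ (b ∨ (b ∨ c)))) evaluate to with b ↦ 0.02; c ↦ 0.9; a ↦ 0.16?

0.02

(b ∨ b) = max(0.02, 0.02) = 0.02
((b ∨ b) → c): 0.02 ≤ 0.9, so result = 1
not a: Gödel ¬ of 0.16 = 0 (operand ≠ 0)
(b ∨ a) = max(0.02, 0.16) = 0.16
(not a → (b ∨ a)): 0 ≤ 0.16, so result = 1
(b ∧ (not a → (b ∨ a))) = min(0.02, 1) = 0.02
(b ∨ c) = max(0.02, 0.9) = 0.9
(b ∨ (b ∨ c)) = max(0.02, 0.9) = 0.9
((b ∧ (not a → (b ∨ a))) ∧ (b ∨ (b ∨ c))) = min(0.02, 0.9) = 0.02
(((b ∨ b) → c) ∧ ((b ∧ (not a → (b ∨ a))) ∧ (b ∨ (b ∨ c)))) = min(1, 0.02) = 0.02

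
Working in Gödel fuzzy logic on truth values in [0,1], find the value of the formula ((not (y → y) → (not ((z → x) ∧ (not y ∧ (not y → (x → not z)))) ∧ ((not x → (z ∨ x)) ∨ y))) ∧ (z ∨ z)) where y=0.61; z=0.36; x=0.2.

0.36

(y → y): 0.61 ≤ 0.61, so result = 1
not (y → y): Gödel ¬ of 1 = 0 (operand ≠ 0)
(z → x): 0.36 > 0.2, so result = 0.2
not y: Gödel ¬ of 0.61 = 0 (operand ≠ 0)
not y: Gödel ¬ of 0.61 = 0 (operand ≠ 0)
not z: Gödel ¬ of 0.36 = 0 (operand ≠ 0)
(x → not z): 0.2 > 0, so result = 0
(not y → (x → not z)): 0 ≤ 0, so result = 1
(not y ∧ (not y → (x → not z))) = min(0, 1) = 0
((z → x) ∧ (not y ∧ (not y → (x → not z)))) = min(0.2, 0) = 0
not ((z → x) ∧ (not y ∧ (not y → (x → not z)))): Gödel ¬ of 0 = 1 (operand is 0)
not x: Gödel ¬ of 0.2 = 0 (operand ≠ 0)
(z ∨ x) = max(0.36, 0.2) = 0.36
(not x → (z ∨ x)): 0 ≤ 0.36, so result = 1
((not x → (z ∨ x)) ∨ y) = max(1, 0.61) = 1
(not ((z → x) ∧ (not y ∧ (not y → (x → not z)))) ∧ ((not x → (z ∨ x)) ∨ y)) = min(1, 1) = 1
(not (y → y) → (not ((z → x) ∧ (not y ∧ (not y → (x → not z)))) ∧ ((not x → (z ∨ x)) ∨ y))): 0 ≤ 1, so result = 1
(z ∨ z) = max(0.36, 0.36) = 0.36
((not (y → y) → (not ((z → x) ∧ (not y ∧ (not y → (x → not z)))) ∧ ((not x → (z ∨ x)) ∨ y))) ∧ (z ∨ z)) = min(1, 0.36) = 0.36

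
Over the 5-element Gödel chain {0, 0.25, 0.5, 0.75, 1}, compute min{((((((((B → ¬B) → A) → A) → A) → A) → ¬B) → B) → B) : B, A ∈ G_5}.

The minimum is attained at B = 0.25, A = 0.25:
  ¬B: Gödel ¬ of 0.25 = 0 (operand ≠ 0)
  (B → ¬B): 0.25 > 0, so result = 0
  ((B → ¬B) → A): 0 ≤ 0.25, so result = 1
  (((B → ¬B) → A) → A): 1 > 0.25, so result = 0.25
  ((((B → ¬B) → A) → A) → A): 0.25 ≤ 0.25, so result = 1
  (((((B → ¬B) → A) → A) → A) → A): 1 > 0.25, so result = 0.25
  ¬B: Gödel ¬ of 0.25 = 0 (operand ≠ 0)
  ((((((B → ¬B) → A) → A) → A) → A) → ¬B): 0.25 > 0, so result = 0
  (((((((B → ¬B) → A) → A) → A) → A) → ¬B) → B): 0 ≤ 0.25, so result = 1
  ((((((((B → ¬B) → A) → A) → A) → A) → ¬B) → B) → B): 1 > 0.25, so result = 0.25
Checking all 25 assignments confirms none give a value below 0.25.

0.25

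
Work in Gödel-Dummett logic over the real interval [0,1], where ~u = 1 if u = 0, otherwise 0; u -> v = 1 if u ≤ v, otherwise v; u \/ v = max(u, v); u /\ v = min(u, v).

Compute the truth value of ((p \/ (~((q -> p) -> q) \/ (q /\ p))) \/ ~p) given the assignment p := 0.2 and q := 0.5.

0.20

(q -> p): 0.5 > 0.2, so result = 0.2
((q -> p) -> q): 0.2 ≤ 0.5, so result = 1
~((q -> p) -> q): Gödel ¬ of 1 = 0 (operand ≠ 0)
(q /\ p) = min(0.5, 0.2) = 0.2
(~((q -> p) -> q) \/ (q /\ p)) = max(0, 0.2) = 0.2
(p \/ (~((q -> p) -> q) \/ (q /\ p))) = max(0.2, 0.2) = 0.2
~p: Gödel ¬ of 0.2 = 0 (operand ≠ 0)
((p \/ (~((q -> p) -> q) \/ (q /\ p))) \/ ~p) = max(0.2, 0) = 0.2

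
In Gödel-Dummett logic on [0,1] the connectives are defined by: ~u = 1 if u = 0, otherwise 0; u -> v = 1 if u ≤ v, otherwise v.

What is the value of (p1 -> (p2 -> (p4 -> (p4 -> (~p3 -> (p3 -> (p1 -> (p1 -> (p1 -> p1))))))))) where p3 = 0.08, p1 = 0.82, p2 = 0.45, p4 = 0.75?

1.00

~p3: Gödel ¬ of 0.08 = 0 (operand ≠ 0)
(p1 -> p1): 0.82 ≤ 0.82, so result = 1
(p1 -> (p1 -> p1)): 0.82 ≤ 1, so result = 1
(p1 -> (p1 -> (p1 -> p1))): 0.82 ≤ 1, so result = 1
(p3 -> (p1 -> (p1 -> (p1 -> p1)))): 0.08 ≤ 1, so result = 1
(~p3 -> (p3 -> (p1 -> (p1 -> (p1 -> p1))))): 0 ≤ 1, so result = 1
(p4 -> (~p3 -> (p3 -> (p1 -> (p1 -> (p1 -> p1)))))): 0.75 ≤ 1, so result = 1
(p4 -> (p4 -> (~p3 -> (p3 -> (p1 -> (p1 -> (p1 -> p1))))))): 0.75 ≤ 1, so result = 1
(p2 -> (p4 -> (p4 -> (~p3 -> (p3 -> (p1 -> (p1 -> (p1 -> p1)))))))): 0.45 ≤ 1, so result = 1
(p1 -> (p2 -> (p4 -> (p4 -> (~p3 -> (p3 -> (p1 -> (p1 -> (p1 -> p1))))))))): 0.82 ≤ 1, so result = 1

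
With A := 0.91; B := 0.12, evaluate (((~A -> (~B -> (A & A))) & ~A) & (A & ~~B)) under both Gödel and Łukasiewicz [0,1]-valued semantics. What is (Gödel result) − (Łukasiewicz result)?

Gödel evaluation:
  ~A: Gödel ¬ of 0.91 = 0 (operand ≠ 0)
  ~B: Gödel ¬ of 0.12 = 0 (operand ≠ 0)
  (A & A) = min(0.91, 0.91) = 0.91
  (~B -> (A & A)): 0 ≤ 0.91, so result = 1
  (~A -> (~B -> (A & A))): 0 ≤ 1, so result = 1
  ~A: Gödel ¬ of 0.91 = 0 (operand ≠ 0)
  ((~A -> (~B -> (A & A))) & ~A) = min(1, 0) = 0
  ~B: Gödel ¬ of 0.12 = 0 (operand ≠ 0)
  ~~B: Gödel ¬ of 0 = 1 (operand is 0)
  (A & ~~B) = min(0.91, 1) = 0.91
  (((~A -> (~B -> (A & A))) & ~A) & (A & ~~B)) = min(0, 0.91) = 0
  Gödel value = 0
Łukasiewicz evaluation:
  ~A: Łukasiewicz ¬ gives 1 − 0.91 = 0.09
  ~B: Łukasiewicz ¬ gives 1 − 0.12 = 0.88
  (A & A) = min(0.91, 0.91) = 0.91
  (~B -> (A & A)): min(1, 1 − 0.88 + 0.91) = 1
  (~A -> (~B -> (A & A))): min(1, 1 − 0.09 + 1) = 1
  ~A: Łukasiewicz ¬ gives 1 − 0.91 = 0.09
  ((~A -> (~B -> (A & A))) & ~A) = min(1, 0.09) = 0.09
  ~B: Łukasiewicz ¬ gives 1 − 0.12 = 0.88
  ~~B: Łukasiewicz ¬ gives 1 − 0.88 = 0.12
  (A & ~~B) = min(0.91, 0.12) = 0.12
  (((~A -> (~B -> (A & A))) & ~A) & (A & ~~B)) = min(0.09, 0.12) = 0.09
  Łukasiewicz value = 0.09
Difference: 0 − 0.09 = -0.09

-0.09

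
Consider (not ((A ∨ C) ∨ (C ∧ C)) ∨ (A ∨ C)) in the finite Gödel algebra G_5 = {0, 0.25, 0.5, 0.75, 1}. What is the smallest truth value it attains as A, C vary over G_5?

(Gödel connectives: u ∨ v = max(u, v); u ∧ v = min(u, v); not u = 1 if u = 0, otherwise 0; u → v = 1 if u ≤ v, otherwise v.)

The minimum is attained at A = 0, C = 0.25:
  (A ∨ C) = max(0, 0.25) = 0.25
  (C ∧ C) = min(0.25, 0.25) = 0.25
  ((A ∨ C) ∨ (C ∧ C)) = max(0.25, 0.25) = 0.25
  not ((A ∨ C) ∨ (C ∧ C)): Gödel ¬ of 0.25 = 0 (operand ≠ 0)
  (A ∨ C) = max(0, 0.25) = 0.25
  (not ((A ∨ C) ∨ (C ∧ C)) ∨ (A ∨ C)) = max(0, 0.25) = 0.25
Checking all 25 assignments confirms none give a value below 0.25.

0.25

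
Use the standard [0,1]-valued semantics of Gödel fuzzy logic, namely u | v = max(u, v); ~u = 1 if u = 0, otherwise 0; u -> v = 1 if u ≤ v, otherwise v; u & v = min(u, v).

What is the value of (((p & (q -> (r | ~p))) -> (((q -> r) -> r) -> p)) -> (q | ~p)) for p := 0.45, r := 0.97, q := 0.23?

0.23

~p: Gödel ¬ of 0.45 = 0 (operand ≠ 0)
(r | ~p) = max(0.97, 0) = 0.97
(q -> (r | ~p)): 0.23 ≤ 0.97, so result = 1
(p & (q -> (r | ~p))) = min(0.45, 1) = 0.45
(q -> r): 0.23 ≤ 0.97, so result = 1
((q -> r) -> r): 1 > 0.97, so result = 0.97
(((q -> r) -> r) -> p): 0.97 > 0.45, so result = 0.45
((p & (q -> (r | ~p))) -> (((q -> r) -> r) -> p)): 0.45 ≤ 0.45, so result = 1
~p: Gödel ¬ of 0.45 = 0 (operand ≠ 0)
(q | ~p) = max(0.23, 0) = 0.23
(((p & (q -> (r | ~p))) -> (((q -> r) -> r) -> p)) -> (q | ~p)): 1 > 0.23, so result = 0.23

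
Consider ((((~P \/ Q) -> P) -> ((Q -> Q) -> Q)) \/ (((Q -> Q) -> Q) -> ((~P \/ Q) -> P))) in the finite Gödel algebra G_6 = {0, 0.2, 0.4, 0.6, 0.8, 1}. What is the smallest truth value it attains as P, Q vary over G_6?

1.00

Every assignment gives 1. For instance at P = 0, Q = 0:
  ~P: Gödel ¬ of 0 = 1 (operand is 0)
  (~P \/ Q) = max(1, 0) = 1
  ((~P \/ Q) -> P): 1 > 0, so result = 0
  (Q -> Q): 0 ≤ 0, so result = 1
  ((Q -> Q) -> Q): 1 > 0, so result = 0
  (((~P \/ Q) -> P) -> ((Q -> Q) -> Q)): 0 ≤ 0, so result = 1
  (Q -> Q): 0 ≤ 0, so result = 1
  ((Q -> Q) -> Q): 1 > 0, so result = 0
  ~P: Gödel ¬ of 0 = 1 (operand is 0)
  (~P \/ Q) = max(1, 0) = 1
  ((~P \/ Q) -> P): 1 > 0, so result = 0
  (((Q -> Q) -> Q) -> ((~P \/ Q) -> P)): 0 ≤ 0, so result = 1
  ((((~P \/ Q) -> P) -> ((Q -> Q) -> Q)) \/ (((Q -> Q) -> Q) -> ((~P \/ Q) -> P))) = max(1, 1) = 1
All 36 assignments give value 1 — the formula is a G_6-tautology.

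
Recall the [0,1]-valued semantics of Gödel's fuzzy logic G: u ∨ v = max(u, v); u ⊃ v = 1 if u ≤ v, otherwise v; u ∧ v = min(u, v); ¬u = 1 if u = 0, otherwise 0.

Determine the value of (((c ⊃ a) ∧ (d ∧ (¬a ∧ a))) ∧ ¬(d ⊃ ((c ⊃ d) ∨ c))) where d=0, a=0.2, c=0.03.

0.00

(c ⊃ a): 0.03 ≤ 0.2, so result = 1
¬a: Gödel ¬ of 0.2 = 0 (operand ≠ 0)
(¬a ∧ a) = min(0, 0.2) = 0
(d ∧ (¬a ∧ a)) = min(0, 0) = 0
((c ⊃ a) ∧ (d ∧ (¬a ∧ a))) = min(1, 0) = 0
(c ⊃ d): 0.03 > 0, so result = 0
((c ⊃ d) ∨ c) = max(0, 0.03) = 0.03
(d ⊃ ((c ⊃ d) ∨ c)): 0 ≤ 0.03, so result = 1
¬(d ⊃ ((c ⊃ d) ∨ c)): Gödel ¬ of 1 = 0 (operand ≠ 0)
(((c ⊃ a) ∧ (d ∧ (¬a ∧ a))) ∧ ¬(d ⊃ ((c ⊃ d) ∨ c))) = min(0, 0) = 0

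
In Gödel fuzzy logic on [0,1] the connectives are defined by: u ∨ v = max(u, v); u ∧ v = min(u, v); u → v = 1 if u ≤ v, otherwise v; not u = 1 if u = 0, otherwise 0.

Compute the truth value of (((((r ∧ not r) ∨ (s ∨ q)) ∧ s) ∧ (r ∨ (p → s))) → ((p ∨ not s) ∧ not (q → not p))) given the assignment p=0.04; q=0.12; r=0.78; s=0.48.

not r: Gödel ¬ of 0.78 = 0 (operand ≠ 0)
(r ∧ not r) = min(0.78, 0) = 0
(s ∨ q) = max(0.48, 0.12) = 0.48
((r ∧ not r) ∨ (s ∨ q)) = max(0, 0.48) = 0.48
(((r ∧ not r) ∨ (s ∨ q)) ∧ s) = min(0.48, 0.48) = 0.48
(p → s): 0.04 ≤ 0.48, so result = 1
(r ∨ (p → s)) = max(0.78, 1) = 1
((((r ∧ not r) ∨ (s ∨ q)) ∧ s) ∧ (r ∨ (p → s))) = min(0.48, 1) = 0.48
not s: Gödel ¬ of 0.48 = 0 (operand ≠ 0)
(p ∨ not s) = max(0.04, 0) = 0.04
not p: Gödel ¬ of 0.04 = 0 (operand ≠ 0)
(q → not p): 0.12 > 0, so result = 0
not (q → not p): Gödel ¬ of 0 = 1 (operand is 0)
((p ∨ not s) ∧ not (q → not p)) = min(0.04, 1) = 0.04
(((((r ∧ not r) ∨ (s ∨ q)) ∧ s) ∧ (r ∨ (p → s))) → ((p ∨ not s) ∧ not (q → not p))): 0.48 > 0.04, so result = 0.04

0.04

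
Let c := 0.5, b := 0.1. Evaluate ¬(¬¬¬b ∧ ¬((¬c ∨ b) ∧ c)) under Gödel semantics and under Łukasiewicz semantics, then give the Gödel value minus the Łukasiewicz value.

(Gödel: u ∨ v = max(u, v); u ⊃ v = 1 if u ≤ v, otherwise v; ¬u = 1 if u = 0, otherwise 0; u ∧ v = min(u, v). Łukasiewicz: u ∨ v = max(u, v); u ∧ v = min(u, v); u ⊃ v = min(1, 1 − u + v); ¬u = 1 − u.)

0.50

Gödel evaluation:
  ¬b: Gödel ¬ of 0.1 = 0 (operand ≠ 0)
  ¬¬b: Gödel ¬ of 0 = 1 (operand is 0)
  ¬¬¬b: Gödel ¬ of 1 = 0 (operand ≠ 0)
  ¬c: Gödel ¬ of 0.5 = 0 (operand ≠ 0)
  (¬c ∨ b) = max(0, 0.1) = 0.1
  ((¬c ∨ b) ∧ c) = min(0.1, 0.5) = 0.1
  ¬((¬c ∨ b) ∧ c): Gödel ¬ of 0.1 = 0 (operand ≠ 0)
  (¬¬¬b ∧ ¬((¬c ∨ b) ∧ c)) = min(0, 0) = 0
  ¬(¬¬¬b ∧ ¬((¬c ∨ b) ∧ c)): Gödel ¬ of 0 = 1 (operand is 0)
  Gödel value = 1
Łukasiewicz evaluation:
  ¬b: Łukasiewicz ¬ gives 1 − 0.1 = 0.9
  ¬¬b: Łukasiewicz ¬ gives 1 − 0.9 = 0.1
  ¬¬¬b: Łukasiewicz ¬ gives 1 − 0.1 = 0.9
  ¬c: Łukasiewicz ¬ gives 1 − 0.5 = 0.5
  (¬c ∨ b) = max(0.5, 0.1) = 0.5
  ((¬c ∨ b) ∧ c) = min(0.5, 0.5) = 0.5
  ¬((¬c ∨ b) ∧ c): Łukasiewicz ¬ gives 1 − 0.5 = 0.5
  (¬¬¬b ∧ ¬((¬c ∨ b) ∧ c)) = min(0.9, 0.5) = 0.5
  ¬(¬¬¬b ∧ ¬((¬c ∨ b) ∧ c)): Łukasiewicz ¬ gives 1 − 0.5 = 0.5
  Łukasiewicz value = 0.5
Difference: 1 − 0.5 = 0.50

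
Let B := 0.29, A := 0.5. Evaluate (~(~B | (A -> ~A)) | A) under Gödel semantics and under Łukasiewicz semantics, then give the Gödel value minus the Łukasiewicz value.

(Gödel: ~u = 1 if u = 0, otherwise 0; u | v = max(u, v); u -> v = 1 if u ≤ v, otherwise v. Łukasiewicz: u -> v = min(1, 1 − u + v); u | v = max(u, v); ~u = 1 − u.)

0.50

Gödel evaluation:
  ~B: Gödel ¬ of 0.29 = 0 (operand ≠ 0)
  ~A: Gödel ¬ of 0.5 = 0 (operand ≠ 0)
  (A -> ~A): 0.5 > 0, so result = 0
  (~B | (A -> ~A)) = max(0, 0) = 0
  ~(~B | (A -> ~A)): Gödel ¬ of 0 = 1 (operand is 0)
  (~(~B | (A -> ~A)) | A) = max(1, 0.5) = 1
  Gödel value = 1
Łukasiewicz evaluation:
  ~B: Łukasiewicz ¬ gives 1 − 0.29 = 0.71
  ~A: Łukasiewicz ¬ gives 1 − 0.5 = 0.5
  (A -> ~A): min(1, 1 − 0.5 + 0.5) = 1
  (~B | (A -> ~A)) = max(0.71, 1) = 1
  ~(~B | (A -> ~A)): Łukasiewicz ¬ gives 1 − 1 = 0
  (~(~B | (A -> ~A)) | A) = max(0, 0.5) = 0.5
  Łukasiewicz value = 0.5
Difference: 1 − 0.5 = 0.50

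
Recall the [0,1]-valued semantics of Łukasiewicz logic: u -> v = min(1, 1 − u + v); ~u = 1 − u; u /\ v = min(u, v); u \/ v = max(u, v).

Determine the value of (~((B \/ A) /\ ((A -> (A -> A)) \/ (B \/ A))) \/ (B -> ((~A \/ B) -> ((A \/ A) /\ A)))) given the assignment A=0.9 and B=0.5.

1.00

(B \/ A) = max(0.5, 0.9) = 0.9
(A -> A): min(1, 1 − 0.9 + 0.9) = 1
(A -> (A -> A)): min(1, 1 − 0.9 + 1) = 1
(B \/ A) = max(0.5, 0.9) = 0.9
((A -> (A -> A)) \/ (B \/ A)) = max(1, 0.9) = 1
((B \/ A) /\ ((A -> (A -> A)) \/ (B \/ A))) = min(0.9, 1) = 0.9
~((B \/ A) /\ ((A -> (A -> A)) \/ (B \/ A))): Łukasiewicz ¬ gives 1 − 0.9 = 0.1
~A: Łukasiewicz ¬ gives 1 − 0.9 = 0.1
(~A \/ B) = max(0.1, 0.5) = 0.5
(A \/ A) = max(0.9, 0.9) = 0.9
((A \/ A) /\ A) = min(0.9, 0.9) = 0.9
((~A \/ B) -> ((A \/ A) /\ A)): min(1, 1 − 0.5 + 0.9) = 1
(B -> ((~A \/ B) -> ((A \/ A) /\ A))): min(1, 1 − 0.5 + 1) = 1
(~((B \/ A) /\ ((A -> (A -> A)) \/ (B \/ A))) \/ (B -> ((~A \/ B) -> ((A \/ A) /\ A)))) = max(0.1, 1) = 1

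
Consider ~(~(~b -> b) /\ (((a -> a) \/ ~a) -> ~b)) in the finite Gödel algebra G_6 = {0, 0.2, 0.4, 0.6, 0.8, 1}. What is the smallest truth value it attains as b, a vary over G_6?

0.00

The minimum is attained at b = 0, a = 0:
  ~b: Gödel ¬ of 0 = 1 (operand is 0)
  (~b -> b): 1 > 0, so result = 0
  ~(~b -> b): Gödel ¬ of 0 = 1 (operand is 0)
  (a -> a): 0 ≤ 0, so result = 1
  ~a: Gödel ¬ of 0 = 1 (operand is 0)
  ((a -> a) \/ ~a) = max(1, 1) = 1
  ~b: Gödel ¬ of 0 = 1 (operand is 0)
  (((a -> a) \/ ~a) -> ~b): 1 ≤ 1, so result = 1
  (~(~b -> b) /\ (((a -> a) \/ ~a) -> ~b)) = min(1, 1) = 1
  ~(~(~b -> b) /\ (((a -> a) \/ ~a) -> ~b)): Gödel ¬ of 1 = 0 (operand ≠ 0)
Checking all 36 assignments confirms none give a value below 0.00.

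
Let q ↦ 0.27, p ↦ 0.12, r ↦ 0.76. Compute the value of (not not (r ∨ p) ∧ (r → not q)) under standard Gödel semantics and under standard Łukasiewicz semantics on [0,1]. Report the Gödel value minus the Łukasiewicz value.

Gödel evaluation:
  (r ∨ p) = max(0.76, 0.12) = 0.76
  not (r ∨ p): Gödel ¬ of 0.76 = 0 (operand ≠ 0)
  not not (r ∨ p): Gödel ¬ of 0 = 1 (operand is 0)
  not q: Gödel ¬ of 0.27 = 0 (operand ≠ 0)
  (r → not q): 0.76 > 0, so result = 0
  (not not (r ∨ p) ∧ (r → not q)) = min(1, 0) = 0
  Gödel value = 0
Łukasiewicz evaluation:
  (r ∨ p) = max(0.76, 0.12) = 0.76
  not (r ∨ p): Łukasiewicz ¬ gives 1 − 0.76 = 0.24
  not not (r ∨ p): Łukasiewicz ¬ gives 1 − 0.24 = 0.76
  not q: Łukasiewicz ¬ gives 1 − 0.27 = 0.73
  (r → not q): min(1, 1 − 0.76 + 0.73) = 0.97
  (not not (r ∨ p) ∧ (r → not q)) = min(0.76, 0.97) = 0.76
  Łukasiewicz value = 0.76
Difference: 0 − 0.76 = -0.76

-0.76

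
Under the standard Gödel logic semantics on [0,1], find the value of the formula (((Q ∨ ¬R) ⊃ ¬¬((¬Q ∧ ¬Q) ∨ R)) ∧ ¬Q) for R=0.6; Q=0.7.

0.00

¬R: Gödel ¬ of 0.6 = 0 (operand ≠ 0)
(Q ∨ ¬R) = max(0.7, 0) = 0.7
¬Q: Gödel ¬ of 0.7 = 0 (operand ≠ 0)
¬Q: Gödel ¬ of 0.7 = 0 (operand ≠ 0)
(¬Q ∧ ¬Q) = min(0, 0) = 0
((¬Q ∧ ¬Q) ∨ R) = max(0, 0.6) = 0.6
¬((¬Q ∧ ¬Q) ∨ R): Gödel ¬ of 0.6 = 0 (operand ≠ 0)
¬¬((¬Q ∧ ¬Q) ∨ R): Gödel ¬ of 0 = 1 (operand is 0)
((Q ∨ ¬R) ⊃ ¬¬((¬Q ∧ ¬Q) ∨ R)): 0.7 ≤ 1, so result = 1
¬Q: Gödel ¬ of 0.7 = 0 (operand ≠ 0)
(((Q ∨ ¬R) ⊃ ¬¬((¬Q ∧ ¬Q) ∨ R)) ∧ ¬Q) = min(1, 0) = 0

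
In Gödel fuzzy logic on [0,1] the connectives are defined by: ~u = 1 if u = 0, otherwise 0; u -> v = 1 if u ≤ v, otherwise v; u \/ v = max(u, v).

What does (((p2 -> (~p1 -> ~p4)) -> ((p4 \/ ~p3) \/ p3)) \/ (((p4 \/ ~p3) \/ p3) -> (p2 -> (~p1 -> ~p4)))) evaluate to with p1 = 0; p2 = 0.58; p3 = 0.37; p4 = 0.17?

1.00

~p1: Gödel ¬ of 0 = 1 (operand is 0)
~p4: Gödel ¬ of 0.17 = 0 (operand ≠ 0)
(~p1 -> ~p4): 1 > 0, so result = 0
(p2 -> (~p1 -> ~p4)): 0.58 > 0, so result = 0
~p3: Gödel ¬ of 0.37 = 0 (operand ≠ 0)
(p4 \/ ~p3) = max(0.17, 0) = 0.17
((p4 \/ ~p3) \/ p3) = max(0.17, 0.37) = 0.37
((p2 -> (~p1 -> ~p4)) -> ((p4 \/ ~p3) \/ p3)): 0 ≤ 0.37, so result = 1
~p3: Gödel ¬ of 0.37 = 0 (operand ≠ 0)
(p4 \/ ~p3) = max(0.17, 0) = 0.17
((p4 \/ ~p3) \/ p3) = max(0.17, 0.37) = 0.37
~p1: Gödel ¬ of 0 = 1 (operand is 0)
~p4: Gödel ¬ of 0.17 = 0 (operand ≠ 0)
(~p1 -> ~p4): 1 > 0, so result = 0
(p2 -> (~p1 -> ~p4)): 0.58 > 0, so result = 0
(((p4 \/ ~p3) \/ p3) -> (p2 -> (~p1 -> ~p4))): 0.37 > 0, so result = 0
(((p2 -> (~p1 -> ~p4)) -> ((p4 \/ ~p3) \/ p3)) \/ (((p4 \/ ~p3) \/ p3) -> (p2 -> (~p1 -> ~p4)))) = max(1, 0) = 1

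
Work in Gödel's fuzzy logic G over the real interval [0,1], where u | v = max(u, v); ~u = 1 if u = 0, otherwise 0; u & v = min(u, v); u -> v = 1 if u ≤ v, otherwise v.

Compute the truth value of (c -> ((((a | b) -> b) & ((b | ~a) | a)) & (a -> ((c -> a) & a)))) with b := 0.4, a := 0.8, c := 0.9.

0.40

(a | b) = max(0.8, 0.4) = 0.8
((a | b) -> b): 0.8 > 0.4, so result = 0.4
~a: Gödel ¬ of 0.8 = 0 (operand ≠ 0)
(b | ~a) = max(0.4, 0) = 0.4
((b | ~a) | a) = max(0.4, 0.8) = 0.8
(((a | b) -> b) & ((b | ~a) | a)) = min(0.4, 0.8) = 0.4
(c -> a): 0.9 > 0.8, so result = 0.8
((c -> a) & a) = min(0.8, 0.8) = 0.8
(a -> ((c -> a) & a)): 0.8 ≤ 0.8, so result = 1
((((a | b) -> b) & ((b | ~a) | a)) & (a -> ((c -> a) & a))) = min(0.4, 1) = 0.4
(c -> ((((a | b) -> b) & ((b | ~a) | a)) & (a -> ((c -> a) & a)))): 0.9 > 0.4, so result = 0.4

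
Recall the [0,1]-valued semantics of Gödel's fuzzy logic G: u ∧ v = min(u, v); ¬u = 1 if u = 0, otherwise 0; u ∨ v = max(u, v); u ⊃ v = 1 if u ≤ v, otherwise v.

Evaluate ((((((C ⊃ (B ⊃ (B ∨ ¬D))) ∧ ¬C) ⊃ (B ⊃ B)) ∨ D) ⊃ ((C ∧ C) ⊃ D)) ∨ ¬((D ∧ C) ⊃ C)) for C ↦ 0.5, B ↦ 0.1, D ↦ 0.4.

¬D: Gödel ¬ of 0.4 = 0 (operand ≠ 0)
(B ∨ ¬D) = max(0.1, 0) = 0.1
(B ⊃ (B ∨ ¬D)): 0.1 ≤ 0.1, so result = 1
(C ⊃ (B ⊃ (B ∨ ¬D))): 0.5 ≤ 1, so result = 1
¬C: Gödel ¬ of 0.5 = 0 (operand ≠ 0)
((C ⊃ (B ⊃ (B ∨ ¬D))) ∧ ¬C) = min(1, 0) = 0
(B ⊃ B): 0.1 ≤ 0.1, so result = 1
(((C ⊃ (B ⊃ (B ∨ ¬D))) ∧ ¬C) ⊃ (B ⊃ B)): 0 ≤ 1, so result = 1
((((C ⊃ (B ⊃ (B ∨ ¬D))) ∧ ¬C) ⊃ (B ⊃ B)) ∨ D) = max(1, 0.4) = 1
(C ∧ C) = min(0.5, 0.5) = 0.5
((C ∧ C) ⊃ D): 0.5 > 0.4, so result = 0.4
(((((C ⊃ (B ⊃ (B ∨ ¬D))) ∧ ¬C) ⊃ (B ⊃ B)) ∨ D) ⊃ ((C ∧ C) ⊃ D)): 1 > 0.4, so result = 0.4
(D ∧ C) = min(0.4, 0.5) = 0.4
((D ∧ C) ⊃ C): 0.4 ≤ 0.5, so result = 1
¬((D ∧ C) ⊃ C): Gödel ¬ of 1 = 0 (operand ≠ 0)
((((((C ⊃ (B ⊃ (B ∨ ¬D))) ∧ ¬C) ⊃ (B ⊃ B)) ∨ D) ⊃ ((C ∧ C) ⊃ D)) ∨ ¬((D ∧ C) ⊃ C)) = max(0.4, 0) = 0.4

0.40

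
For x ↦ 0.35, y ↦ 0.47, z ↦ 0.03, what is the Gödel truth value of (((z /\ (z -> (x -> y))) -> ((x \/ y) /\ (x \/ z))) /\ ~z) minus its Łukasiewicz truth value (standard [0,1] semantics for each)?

Gödel evaluation:
  (x -> y): 0.35 ≤ 0.47, so result = 1
  (z -> (x -> y)): 0.03 ≤ 1, so result = 1
  (z /\ (z -> (x -> y))) = min(0.03, 1) = 0.03
  (x \/ y) = max(0.35, 0.47) = 0.47
  (x \/ z) = max(0.35, 0.03) = 0.35
  ((x \/ y) /\ (x \/ z)) = min(0.47, 0.35) = 0.35
  ((z /\ (z -> (x -> y))) -> ((x \/ y) /\ (x \/ z))): 0.03 ≤ 0.35, so result = 1
  ~z: Gödel ¬ of 0.03 = 0 (operand ≠ 0)
  (((z /\ (z -> (x -> y))) -> ((x \/ y) /\ (x \/ z))) /\ ~z) = min(1, 0) = 0
  Gödel value = 0
Łukasiewicz evaluation:
  (x -> y): min(1, 1 − 0.35 + 0.47) = 1
  (z -> (x -> y)): min(1, 1 − 0.03 + 1) = 1
  (z /\ (z -> (x -> y))) = min(0.03, 1) = 0.03
  (x \/ y) = max(0.35, 0.47) = 0.47
  (x \/ z) = max(0.35, 0.03) = 0.35
  ((x \/ y) /\ (x \/ z)) = min(0.47, 0.35) = 0.35
  ((z /\ (z -> (x -> y))) -> ((x \/ y) /\ (x \/ z))): min(1, 1 − 0.03 + 0.35) = 1
  ~z: Łukasiewicz ¬ gives 1 − 0.03 = 0.97
  (((z /\ (z -> (x -> y))) -> ((x \/ y) /\ (x \/ z))) /\ ~z) = min(1, 0.97) = 0.97
  Łukasiewicz value = 0.97
Difference: 0 − 0.97 = -0.97

-0.97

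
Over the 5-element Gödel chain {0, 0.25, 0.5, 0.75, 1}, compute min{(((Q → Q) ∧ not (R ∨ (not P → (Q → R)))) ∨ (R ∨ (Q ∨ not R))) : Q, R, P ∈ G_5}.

0.25

The minimum is attained at Q = 0, R = 0.25, P = 0:
  (Q → Q): 0 ≤ 0, so result = 1
  not P: Gödel ¬ of 0 = 1 (operand is 0)
  (Q → R): 0 ≤ 0.25, so result = 1
  (not P → (Q → R)): 1 ≤ 1, so result = 1
  (R ∨ (not P → (Q → R))) = max(0.25, 1) = 1
  not (R ∨ (not P → (Q → R))): Gödel ¬ of 1 = 0 (operand ≠ 0)
  ((Q → Q) ∧ not (R ∨ (not P → (Q → R)))) = min(1, 0) = 0
  not R: Gödel ¬ of 0.25 = 0 (operand ≠ 0)
  (Q ∨ not R) = max(0, 0) = 0
  (R ∨ (Q ∨ not R)) = max(0.25, 0) = 0.25
  (((Q → Q) ∧ not (R ∨ (not P → (Q → R)))) ∨ (R ∨ (Q ∨ not R))) = max(0, 0.25) = 0.25
Checking all 125 assignments confirms none give a value below 0.25.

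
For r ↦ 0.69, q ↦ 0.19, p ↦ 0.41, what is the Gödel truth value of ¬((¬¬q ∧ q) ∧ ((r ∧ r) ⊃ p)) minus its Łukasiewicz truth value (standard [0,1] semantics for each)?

Gödel evaluation:
  ¬q: Gödel ¬ of 0.19 = 0 (operand ≠ 0)
  ¬¬q: Gödel ¬ of 0 = 1 (operand is 0)
  (¬¬q ∧ q) = min(1, 0.19) = 0.19
  (r ∧ r) = min(0.69, 0.69) = 0.69
  ((r ∧ r) ⊃ p): 0.69 > 0.41, so result = 0.41
  ((¬¬q ∧ q) ∧ ((r ∧ r) ⊃ p)) = min(0.19, 0.41) = 0.19
  ¬((¬¬q ∧ q) ∧ ((r ∧ r) ⊃ p)): Gödel ¬ of 0.19 = 0 (operand ≠ 0)
  Gödel value = 0
Łukasiewicz evaluation:
  ¬q: Łukasiewicz ¬ gives 1 − 0.19 = 0.81
  ¬¬q: Łukasiewicz ¬ gives 1 − 0.81 = 0.19
  (¬¬q ∧ q) = min(0.19, 0.19) = 0.19
  (r ∧ r) = min(0.69, 0.69) = 0.69
  ((r ∧ r) ⊃ p): min(1, 1 − 0.69 + 0.41) = 0.72
  ((¬¬q ∧ q) ∧ ((r ∧ r) ⊃ p)) = min(0.19, 0.72) = 0.19
  ¬((¬¬q ∧ q) ∧ ((r ∧ r) ⊃ p)): Łukasiewicz ¬ gives 1 − 0.19 = 0.81
  Łukasiewicz value = 0.81
Difference: 0 − 0.81 = -0.81

-0.81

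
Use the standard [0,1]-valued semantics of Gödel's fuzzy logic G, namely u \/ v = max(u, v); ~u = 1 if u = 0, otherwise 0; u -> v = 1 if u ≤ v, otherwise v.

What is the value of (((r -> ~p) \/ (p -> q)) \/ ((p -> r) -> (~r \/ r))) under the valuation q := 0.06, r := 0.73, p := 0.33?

~p: Gödel ¬ of 0.33 = 0 (operand ≠ 0)
(r -> ~p): 0.73 > 0, so result = 0
(p -> q): 0.33 > 0.06, so result = 0.06
((r -> ~p) \/ (p -> q)) = max(0, 0.06) = 0.06
(p -> r): 0.33 ≤ 0.73, so result = 1
~r: Gödel ¬ of 0.73 = 0 (operand ≠ 0)
(~r \/ r) = max(0, 0.73) = 0.73
((p -> r) -> (~r \/ r)): 1 > 0.73, so result = 0.73
(((r -> ~p) \/ (p -> q)) \/ ((p -> r) -> (~r \/ r))) = max(0.06, 0.73) = 0.73

0.73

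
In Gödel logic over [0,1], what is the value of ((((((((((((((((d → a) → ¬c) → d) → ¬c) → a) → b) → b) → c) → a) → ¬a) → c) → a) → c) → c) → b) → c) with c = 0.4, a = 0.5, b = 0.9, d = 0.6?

(d → a): 0.6 > 0.5, so result = 0.5
¬c: Gödel ¬ of 0.4 = 0 (operand ≠ 0)
((d → a) → ¬c): 0.5 > 0, so result = 0
(((d → a) → ¬c) → d): 0 ≤ 0.6, so result = 1
¬c: Gödel ¬ of 0.4 = 0 (operand ≠ 0)
((((d → a) → ¬c) → d) → ¬c): 1 > 0, so result = 0
(((((d → a) → ¬c) → d) → ¬c) → a): 0 ≤ 0.5, so result = 1
((((((d → a) → ¬c) → d) → ¬c) → a) → b): 1 > 0.9, so result = 0.9
(((((((d → a) → ¬c) → d) → ¬c) → a) → b) → b): 0.9 ≤ 0.9, so result = 1
((((((((d → a) → ¬c) → d) → ¬c) → a) → b) → b) → c): 1 > 0.4, so result = 0.4
(((((((((d → a) → ¬c) → d) → ¬c) → a) → b) → b) → c) → a): 0.4 ≤ 0.5, so result = 1
¬a: Gödel ¬ of 0.5 = 0 (operand ≠ 0)
((((((((((d → a) → ¬c) → d) → ¬c) → a) → b) → b) → c) → a) → ¬a): 1 > 0, so result = 0
(((((((((((d → a) → ¬c) → d) → ¬c) → a) → b) → b) → c) → a) → ¬a) → c): 0 ≤ 0.4, so result = 1
((((((((((((d → a) → ¬c) → d) → ¬c) → a) → b) → b) → c) → a) → ¬a) → c) → a): 1 > 0.5, so result = 0.5
(((((((((((((d → a) → ¬c) → d) → ¬c) → a) → b) → b) → c) → a) → ¬a) → c) → a) → c): 0.5 > 0.4, so result = 0.4
((((((((((((((d → a) → ¬c) → d) → ¬c) → a) → b) → b) → c) → a) → ¬a) → c) → a) → c) → c): 0.4 ≤ 0.4, so result = 1
(((((((((((((((d → a) → ¬c) → d) → ¬c) → a) → b) → b) → c) → a) → ¬a) → c) → a) → c) → c) → b): 1 > 0.9, so result = 0.9
((((((((((((((((d → a) → ¬c) → d) → ¬c) → a) → b) → b) → c) → a) → ¬a) → c) → a) → c) → c) → b) → c): 0.9 > 0.4, so result = 0.4

0.40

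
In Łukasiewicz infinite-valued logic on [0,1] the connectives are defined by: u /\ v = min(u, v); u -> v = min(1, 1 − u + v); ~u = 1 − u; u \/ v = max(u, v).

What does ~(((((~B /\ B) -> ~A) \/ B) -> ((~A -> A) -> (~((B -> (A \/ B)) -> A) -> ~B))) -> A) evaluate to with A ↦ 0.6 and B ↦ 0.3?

0.40

~B: Łukasiewicz ¬ gives 1 − 0.3 = 0.7
(~B /\ B) = min(0.7, 0.3) = 0.3
~A: Łukasiewicz ¬ gives 1 − 0.6 = 0.4
((~B /\ B) -> ~A): min(1, 1 − 0.3 + 0.4) = 1
(((~B /\ B) -> ~A) \/ B) = max(1, 0.3) = 1
~A: Łukasiewicz ¬ gives 1 − 0.6 = 0.4
(~A -> A): min(1, 1 − 0.4 + 0.6) = 1
(A \/ B) = max(0.6, 0.3) = 0.6
(B -> (A \/ B)): min(1, 1 − 0.3 + 0.6) = 1
((B -> (A \/ B)) -> A): min(1, 1 − 1 + 0.6) = 0.6
~((B -> (A \/ B)) -> A): Łukasiewicz ¬ gives 1 − 0.6 = 0.4
~B: Łukasiewicz ¬ gives 1 − 0.3 = 0.7
(~((B -> (A \/ B)) -> A) -> ~B): min(1, 1 − 0.4 + 0.7) = 1
((~A -> A) -> (~((B -> (A \/ B)) -> A) -> ~B)): min(1, 1 − 1 + 1) = 1
((((~B /\ B) -> ~A) \/ B) -> ((~A -> A) -> (~((B -> (A \/ B)) -> A) -> ~B))): min(1, 1 − 1 + 1) = 1
(((((~B /\ B) -> ~A) \/ B) -> ((~A -> A) -> (~((B -> (A \/ B)) -> A) -> ~B))) -> A): min(1, 1 − 1 + 0.6) = 0.6
~(((((~B /\ B) -> ~A) \/ B) -> ((~A -> A) -> (~((B -> (A \/ B)) -> A) -> ~B))) -> A): Łukasiewicz ¬ gives 1 − 0.6 = 0.4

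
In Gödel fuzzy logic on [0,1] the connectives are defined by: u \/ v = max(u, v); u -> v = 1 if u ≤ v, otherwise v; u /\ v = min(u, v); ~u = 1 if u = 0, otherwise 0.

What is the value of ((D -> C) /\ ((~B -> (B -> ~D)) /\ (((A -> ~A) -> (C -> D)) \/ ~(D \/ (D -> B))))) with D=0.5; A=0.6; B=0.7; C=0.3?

(D -> C): 0.5 > 0.3, so result = 0.3
~B: Gödel ¬ of 0.7 = 0 (operand ≠ 0)
~D: Gödel ¬ of 0.5 = 0 (operand ≠ 0)
(B -> ~D): 0.7 > 0, so result = 0
(~B -> (B -> ~D)): 0 ≤ 0, so result = 1
~A: Gödel ¬ of 0.6 = 0 (operand ≠ 0)
(A -> ~A): 0.6 > 0, so result = 0
(C -> D): 0.3 ≤ 0.5, so result = 1
((A -> ~A) -> (C -> D)): 0 ≤ 1, so result = 1
(D -> B): 0.5 ≤ 0.7, so result = 1
(D \/ (D -> B)) = max(0.5, 1) = 1
~(D \/ (D -> B)): Gödel ¬ of 1 = 0 (operand ≠ 0)
(((A -> ~A) -> (C -> D)) \/ ~(D \/ (D -> B))) = max(1, 0) = 1
((~B -> (B -> ~D)) /\ (((A -> ~A) -> (C -> D)) \/ ~(D \/ (D -> B)))) = min(1, 1) = 1
((D -> C) /\ ((~B -> (B -> ~D)) /\ (((A -> ~A) -> (C -> D)) \/ ~(D \/ (D -> B))))) = min(0.3, 1) = 0.3

0.30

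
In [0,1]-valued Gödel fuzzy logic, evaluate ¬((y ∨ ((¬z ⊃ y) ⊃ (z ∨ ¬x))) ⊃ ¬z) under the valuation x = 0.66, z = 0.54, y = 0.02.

¬z: Gödel ¬ of 0.54 = 0 (operand ≠ 0)
(¬z ⊃ y): 0 ≤ 0.02, so result = 1
¬x: Gödel ¬ of 0.66 = 0 (operand ≠ 0)
(z ∨ ¬x) = max(0.54, 0) = 0.54
((¬z ⊃ y) ⊃ (z ∨ ¬x)): 1 > 0.54, so result = 0.54
(y ∨ ((¬z ⊃ y) ⊃ (z ∨ ¬x))) = max(0.02, 0.54) = 0.54
¬z: Gödel ¬ of 0.54 = 0 (operand ≠ 0)
((y ∨ ((¬z ⊃ y) ⊃ (z ∨ ¬x))) ⊃ ¬z): 0.54 > 0, so result = 0
¬((y ∨ ((¬z ⊃ y) ⊃ (z ∨ ¬x))) ⊃ ¬z): Gödel ¬ of 0 = 1 (operand is 0)

1.00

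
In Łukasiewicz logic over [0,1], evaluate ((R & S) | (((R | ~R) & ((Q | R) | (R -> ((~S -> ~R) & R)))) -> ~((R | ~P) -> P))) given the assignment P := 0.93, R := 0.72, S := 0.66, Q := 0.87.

0.66

(R & S) = min(0.72, 0.66) = 0.66
~R: Łukasiewicz ¬ gives 1 − 0.72 = 0.28
(R | ~R) = max(0.72, 0.28) = 0.72
(Q | R) = max(0.87, 0.72) = 0.87
~S: Łukasiewicz ¬ gives 1 − 0.66 = 0.34
~R: Łukasiewicz ¬ gives 1 − 0.72 = 0.28
(~S -> ~R): min(1, 1 − 0.34 + 0.28) = 0.94
((~S -> ~R) & R) = min(0.94, 0.72) = 0.72
(R -> ((~S -> ~R) & R)): min(1, 1 − 0.72 + 0.72) = 1
((Q | R) | (R -> ((~S -> ~R) & R))) = max(0.87, 1) = 1
((R | ~R) & ((Q | R) | (R -> ((~S -> ~R) & R)))) = min(0.72, 1) = 0.72
~P: Łukasiewicz ¬ gives 1 − 0.93 = 0.07
(R | ~P) = max(0.72, 0.07) = 0.72
((R | ~P) -> P): min(1, 1 − 0.72 + 0.93) = 1
~((R | ~P) -> P): Łukasiewicz ¬ gives 1 − 1 = 0
(((R | ~R) & ((Q | R) | (R -> ((~S -> ~R) & R)))) -> ~((R | ~P) -> P)): min(1, 1 − 0.72 + 0) = 0.28
((R & S) | (((R | ~R) & ((Q | R) | (R -> ((~S -> ~R) & R)))) -> ~((R | ~P) -> P))) = max(0.66, 0.28) = 0.66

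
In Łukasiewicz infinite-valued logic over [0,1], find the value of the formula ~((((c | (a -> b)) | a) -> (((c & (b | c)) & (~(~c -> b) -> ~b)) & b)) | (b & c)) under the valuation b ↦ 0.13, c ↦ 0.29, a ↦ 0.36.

(a -> b): min(1, 1 − 0.36 + 0.13) = 0.77
(c | (a -> b)) = max(0.29, 0.77) = 0.77
((c | (a -> b)) | a) = max(0.77, 0.36) = 0.77
(b | c) = max(0.13, 0.29) = 0.29
(c & (b | c)) = min(0.29, 0.29) = 0.29
~c: Łukasiewicz ¬ gives 1 − 0.29 = 0.71
(~c -> b): min(1, 1 − 0.71 + 0.13) = 0.42
~(~c -> b): Łukasiewicz ¬ gives 1 − 0.42 = 0.58
~b: Łukasiewicz ¬ gives 1 − 0.13 = 0.87
(~(~c -> b) -> ~b): min(1, 1 − 0.58 + 0.87) = 1
((c & (b | c)) & (~(~c -> b) -> ~b)) = min(0.29, 1) = 0.29
(((c & (b | c)) & (~(~c -> b) -> ~b)) & b) = min(0.29, 0.13) = 0.13
(((c | (a -> b)) | a) -> (((c & (b | c)) & (~(~c -> b) -> ~b)) & b)): min(1, 1 − 0.77 + 0.13) = 0.36
(b & c) = min(0.13, 0.29) = 0.13
((((c | (a -> b)) | a) -> (((c & (b | c)) & (~(~c -> b) -> ~b)) & b)) | (b & c)) = max(0.36, 0.13) = 0.36
~((((c | (a -> b)) | a) -> (((c & (b | c)) & (~(~c -> b) -> ~b)) & b)) | (b & c)): Łukasiewicz ¬ gives 1 − 0.36 = 0.64

0.64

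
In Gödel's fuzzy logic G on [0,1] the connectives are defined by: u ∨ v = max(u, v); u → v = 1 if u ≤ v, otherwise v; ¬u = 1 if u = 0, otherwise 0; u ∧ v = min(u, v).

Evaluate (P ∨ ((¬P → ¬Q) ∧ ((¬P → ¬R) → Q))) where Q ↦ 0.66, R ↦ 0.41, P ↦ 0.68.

¬P: Gödel ¬ of 0.68 = 0 (operand ≠ 0)
¬Q: Gödel ¬ of 0.66 = 0 (operand ≠ 0)
(¬P → ¬Q): 0 ≤ 0, so result = 1
¬P: Gödel ¬ of 0.68 = 0 (operand ≠ 0)
¬R: Gödel ¬ of 0.41 = 0 (operand ≠ 0)
(¬P → ¬R): 0 ≤ 0, so result = 1
((¬P → ¬R) → Q): 1 > 0.66, so result = 0.66
((¬P → ¬Q) ∧ ((¬P → ¬R) → Q)) = min(1, 0.66) = 0.66
(P ∨ ((¬P → ¬Q) ∧ ((¬P → ¬R) → Q))) = max(0.68, 0.66) = 0.68

0.68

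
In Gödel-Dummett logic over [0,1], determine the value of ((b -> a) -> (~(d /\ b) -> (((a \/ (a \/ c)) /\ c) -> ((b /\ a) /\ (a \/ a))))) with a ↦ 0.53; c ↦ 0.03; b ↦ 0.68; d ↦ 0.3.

(b -> a): 0.68 > 0.53, so result = 0.53
(d /\ b) = min(0.3, 0.68) = 0.3
~(d /\ b): Gödel ¬ of 0.3 = 0 (operand ≠ 0)
(a \/ c) = max(0.53, 0.03) = 0.53
(a \/ (a \/ c)) = max(0.53, 0.53) = 0.53
((a \/ (a \/ c)) /\ c) = min(0.53, 0.03) = 0.03
(b /\ a) = min(0.68, 0.53) = 0.53
(a \/ a) = max(0.53, 0.53) = 0.53
((b /\ a) /\ (a \/ a)) = min(0.53, 0.53) = 0.53
(((a \/ (a \/ c)) /\ c) -> ((b /\ a) /\ (a \/ a))): 0.03 ≤ 0.53, so result = 1
(~(d /\ b) -> (((a \/ (a \/ c)) /\ c) -> ((b /\ a) /\ (a \/ a)))): 0 ≤ 1, so result = 1
((b -> a) -> (~(d /\ b) -> (((a \/ (a \/ c)) /\ c) -> ((b /\ a) /\ (a \/ a))))): 0.53 ≤ 1, so result = 1

1.00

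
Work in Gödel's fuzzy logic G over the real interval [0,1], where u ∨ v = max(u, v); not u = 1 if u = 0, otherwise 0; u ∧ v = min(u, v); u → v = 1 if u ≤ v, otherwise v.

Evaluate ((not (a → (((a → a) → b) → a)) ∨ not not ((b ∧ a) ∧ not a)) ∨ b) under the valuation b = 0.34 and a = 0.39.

0.34

(a → a): 0.39 ≤ 0.39, so result = 1
((a → a) → b): 1 > 0.34, so result = 0.34
(((a → a) → b) → a): 0.34 ≤ 0.39, so result = 1
(a → (((a → a) → b) → a)): 0.39 ≤ 1, so result = 1
not (a → (((a → a) → b) → a)): Gödel ¬ of 1 = 0 (operand ≠ 0)
(b ∧ a) = min(0.34, 0.39) = 0.34
not a: Gödel ¬ of 0.39 = 0 (operand ≠ 0)
((b ∧ a) ∧ not a) = min(0.34, 0) = 0
not ((b ∧ a) ∧ not a): Gödel ¬ of 0 = 1 (operand is 0)
not not ((b ∧ a) ∧ not a): Gödel ¬ of 1 = 0 (operand ≠ 0)
(not (a → (((a → a) → b) → a)) ∨ not not ((b ∧ a) ∧ not a)) = max(0, 0) = 0
((not (a → (((a → a) → b) → a)) ∨ not not ((b ∧ a) ∧ not a)) ∨ b) = max(0, 0.34) = 0.34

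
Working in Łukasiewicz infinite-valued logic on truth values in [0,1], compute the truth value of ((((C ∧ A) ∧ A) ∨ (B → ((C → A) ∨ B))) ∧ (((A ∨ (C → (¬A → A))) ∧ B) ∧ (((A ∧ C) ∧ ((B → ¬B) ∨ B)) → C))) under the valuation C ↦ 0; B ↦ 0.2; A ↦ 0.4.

(C ∧ A) = min(0, 0.4) = 0
((C ∧ A) ∧ A) = min(0, 0.4) = 0
(C → A): min(1, 1 − 0 + 0.4) = 1
((C → A) ∨ B) = max(1, 0.2) = 1
(B → ((C → A) ∨ B)): min(1, 1 − 0.2 + 1) = 1
(((C ∧ A) ∧ A) ∨ (B → ((C → A) ∨ B))) = max(0, 1) = 1
¬A: Łukasiewicz ¬ gives 1 − 0.4 = 0.6
(¬A → A): min(1, 1 − 0.6 + 0.4) = 0.8
(C → (¬A → A)): min(1, 1 − 0 + 0.8) = 1
(A ∨ (C → (¬A → A))) = max(0.4, 1) = 1
((A ∨ (C → (¬A → A))) ∧ B) = min(1, 0.2) = 0.2
(A ∧ C) = min(0.4, 0) = 0
¬B: Łukasiewicz ¬ gives 1 − 0.2 = 0.8
(B → ¬B): min(1, 1 − 0.2 + 0.8) = 1
((B → ¬B) ∨ B) = max(1, 0.2) = 1
((A ∧ C) ∧ ((B → ¬B) ∨ B)) = min(0, 1) = 0
(((A ∧ C) ∧ ((B → ¬B) ∨ B)) → C): min(1, 1 − 0 + 0) = 1
(((A ∨ (C → (¬A → A))) ∧ B) ∧ (((A ∧ C) ∧ ((B → ¬B) ∨ B)) → C)) = min(0.2, 1) = 0.2
((((C ∧ A) ∧ A) ∨ (B → ((C → A) ∨ B))) ∧ (((A ∨ (C → (¬A → A))) ∧ B) ∧ (((A ∧ C) ∧ ((B → ¬B) ∨ B)) → C))) = min(1, 0.2) = 0.2

0.20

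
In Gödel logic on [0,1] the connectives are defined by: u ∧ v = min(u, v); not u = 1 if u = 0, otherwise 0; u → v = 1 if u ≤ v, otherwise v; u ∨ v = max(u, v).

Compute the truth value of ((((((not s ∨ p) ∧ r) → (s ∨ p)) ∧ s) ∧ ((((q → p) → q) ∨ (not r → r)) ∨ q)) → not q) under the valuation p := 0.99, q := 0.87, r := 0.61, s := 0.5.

0.00

not s: Gödel ¬ of 0.5 = 0 (operand ≠ 0)
(not s ∨ p) = max(0, 0.99) = 0.99
((not s ∨ p) ∧ r) = min(0.99, 0.61) = 0.61
(s ∨ p) = max(0.5, 0.99) = 0.99
(((not s ∨ p) ∧ r) → (s ∨ p)): 0.61 ≤ 0.99, so result = 1
((((not s ∨ p) ∧ r) → (s ∨ p)) ∧ s) = min(1, 0.5) = 0.5
(q → p): 0.87 ≤ 0.99, so result = 1
((q → p) → q): 1 > 0.87, so result = 0.87
not r: Gödel ¬ of 0.61 = 0 (operand ≠ 0)
(not r → r): 0 ≤ 0.61, so result = 1
(((q → p) → q) ∨ (not r → r)) = max(0.87, 1) = 1
((((q → p) → q) ∨ (not r → r)) ∨ q) = max(1, 0.87) = 1
(((((not s ∨ p) ∧ r) → (s ∨ p)) ∧ s) ∧ ((((q → p) → q) ∨ (not r → r)) ∨ q)) = min(0.5, 1) = 0.5
not q: Gödel ¬ of 0.87 = 0 (operand ≠ 0)
((((((not s ∨ p) ∧ r) → (s ∨ p)) ∧ s) ∧ ((((q → p) → q) ∨ (not r → r)) ∨ q)) → not q): 0.5 > 0, so result = 0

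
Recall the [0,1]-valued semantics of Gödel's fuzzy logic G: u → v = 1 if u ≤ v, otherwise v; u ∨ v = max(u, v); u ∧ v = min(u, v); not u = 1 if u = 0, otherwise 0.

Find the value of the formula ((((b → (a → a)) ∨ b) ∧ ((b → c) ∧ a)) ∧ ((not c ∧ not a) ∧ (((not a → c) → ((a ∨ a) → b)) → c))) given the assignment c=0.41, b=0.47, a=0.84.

0.00

(a → a): 0.84 ≤ 0.84, so result = 1
(b → (a → a)): 0.47 ≤ 1, so result = 1
((b → (a → a)) ∨ b) = max(1, 0.47) = 1
(b → c): 0.47 > 0.41, so result = 0.41
((b → c) ∧ a) = min(0.41, 0.84) = 0.41
(((b → (a → a)) ∨ b) ∧ ((b → c) ∧ a)) = min(1, 0.41) = 0.41
not c: Gödel ¬ of 0.41 = 0 (operand ≠ 0)
not a: Gödel ¬ of 0.84 = 0 (operand ≠ 0)
(not c ∧ not a) = min(0, 0) = 0
not a: Gödel ¬ of 0.84 = 0 (operand ≠ 0)
(not a → c): 0 ≤ 0.41, so result = 1
(a ∨ a) = max(0.84, 0.84) = 0.84
((a ∨ a) → b): 0.84 > 0.47, so result = 0.47
((not a → c) → ((a ∨ a) → b)): 1 > 0.47, so result = 0.47
(((not a → c) → ((a ∨ a) → b)) → c): 0.47 > 0.41, so result = 0.41
((not c ∧ not a) ∧ (((not a → c) → ((a ∨ a) → b)) → c)) = min(0, 0.41) = 0
((((b → (a → a)) ∨ b) ∧ ((b → c) ∧ a)) ∧ ((not c ∧ not a) ∧ (((not a → c) → ((a ∨ a) → b)) → c))) = min(0.41, 0) = 0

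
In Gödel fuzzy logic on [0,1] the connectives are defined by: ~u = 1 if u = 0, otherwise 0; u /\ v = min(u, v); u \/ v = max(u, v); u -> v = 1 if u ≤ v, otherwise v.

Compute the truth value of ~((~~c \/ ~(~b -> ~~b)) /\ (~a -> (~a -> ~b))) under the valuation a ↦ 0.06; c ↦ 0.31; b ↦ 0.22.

0.00

~c: Gödel ¬ of 0.31 = 0 (operand ≠ 0)
~~c: Gödel ¬ of 0 = 1 (operand is 0)
~b: Gödel ¬ of 0.22 = 0 (operand ≠ 0)
~b: Gödel ¬ of 0.22 = 0 (operand ≠ 0)
~~b: Gödel ¬ of 0 = 1 (operand is 0)
(~b -> ~~b): 0 ≤ 1, so result = 1
~(~b -> ~~b): Gödel ¬ of 1 = 0 (operand ≠ 0)
(~~c \/ ~(~b -> ~~b)) = max(1, 0) = 1
~a: Gödel ¬ of 0.06 = 0 (operand ≠ 0)
~a: Gödel ¬ of 0.06 = 0 (operand ≠ 0)
~b: Gödel ¬ of 0.22 = 0 (operand ≠ 0)
(~a -> ~b): 0 ≤ 0, so result = 1
(~a -> (~a -> ~b)): 0 ≤ 1, so result = 1
((~~c \/ ~(~b -> ~~b)) /\ (~a -> (~a -> ~b))) = min(1, 1) = 1
~((~~c \/ ~(~b -> ~~b)) /\ (~a -> (~a -> ~b))): Gödel ¬ of 1 = 0 (operand ≠ 0)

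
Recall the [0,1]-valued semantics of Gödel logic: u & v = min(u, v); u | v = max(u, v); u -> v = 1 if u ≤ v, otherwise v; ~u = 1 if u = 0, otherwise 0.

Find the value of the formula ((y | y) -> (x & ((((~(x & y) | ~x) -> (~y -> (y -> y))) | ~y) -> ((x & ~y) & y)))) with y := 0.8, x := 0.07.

(y | y) = max(0.8, 0.8) = 0.8
(x & y) = min(0.07, 0.8) = 0.07
~(x & y): Gödel ¬ of 0.07 = 0 (operand ≠ 0)
~x: Gödel ¬ of 0.07 = 0 (operand ≠ 0)
(~(x & y) | ~x) = max(0, 0) = 0
~y: Gödel ¬ of 0.8 = 0 (operand ≠ 0)
(y -> y): 0.8 ≤ 0.8, so result = 1
(~y -> (y -> y)): 0 ≤ 1, so result = 1
((~(x & y) | ~x) -> (~y -> (y -> y))): 0 ≤ 1, so result = 1
~y: Gödel ¬ of 0.8 = 0 (operand ≠ 0)
(((~(x & y) | ~x) -> (~y -> (y -> y))) | ~y) = max(1, 0) = 1
~y: Gödel ¬ of 0.8 = 0 (operand ≠ 0)
(x & ~y) = min(0.07, 0) = 0
((x & ~y) & y) = min(0, 0.8) = 0
((((~(x & y) | ~x) -> (~y -> (y -> y))) | ~y) -> ((x & ~y) & y)): 1 > 0, so result = 0
(x & ((((~(x & y) | ~x) -> (~y -> (y -> y))) | ~y) -> ((x & ~y) & y))) = min(0.07, 0) = 0
((y | y) -> (x & ((((~(x & y) | ~x) -> (~y -> (y -> y))) | ~y) -> ((x & ~y) & y)))): 0.8 > 0, so result = 0

0.00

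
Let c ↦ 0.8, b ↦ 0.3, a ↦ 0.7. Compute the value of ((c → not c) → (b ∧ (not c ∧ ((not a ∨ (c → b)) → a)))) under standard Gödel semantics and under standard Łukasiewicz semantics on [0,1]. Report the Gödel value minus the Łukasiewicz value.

0.20

Gödel evaluation:
  not c: Gödel ¬ of 0.8 = 0 (operand ≠ 0)
  (c → not c): 0.8 > 0, so result = 0
  not c: Gödel ¬ of 0.8 = 0 (operand ≠ 0)
  not a: Gödel ¬ of 0.7 = 0 (operand ≠ 0)
  (c → b): 0.8 > 0.3, so result = 0.3
  (not a ∨ (c → b)) = max(0, 0.3) = 0.3
  ((not a ∨ (c → b)) → a): 0.3 ≤ 0.7, so result = 1
  (not c ∧ ((not a ∨ (c → b)) → a)) = min(0, 1) = 0
  (b ∧ (not c ∧ ((not a ∨ (c → b)) → a))) = min(0.3, 0) = 0
  ((c → not c) → (b ∧ (not c ∧ ((not a ∨ (c → b)) → a)))): 0 ≤ 0, so result = 1
  Gödel value = 1
Łukasiewicz evaluation:
  not c: Łukasiewicz ¬ gives 1 − 0.8 = 0.2
  (c → not c): min(1, 1 − 0.8 + 0.2) = 0.4
  not c: Łukasiewicz ¬ gives 1 − 0.8 = 0.2
  not a: Łukasiewicz ¬ gives 1 − 0.7 = 0.3
  (c → b): min(1, 1 − 0.8 + 0.3) = 0.5
  (not a ∨ (c → b)) = max(0.3, 0.5) = 0.5
  ((not a ∨ (c → b)) → a): min(1, 1 − 0.5 + 0.7) = 1
  (not c ∧ ((not a ∨ (c → b)) → a)) = min(0.2, 1) = 0.2
  (b ∧ (not c ∧ ((not a ∨ (c → b)) → a))) = min(0.3, 0.2) = 0.2
  ((c → not c) → (b ∧ (not c ∧ ((not a ∨ (c → b)) → a)))): min(1, 1 − 0.4 + 0.2) = 0.8
  Łukasiewicz value = 0.8
Difference: 1 − 0.8 = 0.20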